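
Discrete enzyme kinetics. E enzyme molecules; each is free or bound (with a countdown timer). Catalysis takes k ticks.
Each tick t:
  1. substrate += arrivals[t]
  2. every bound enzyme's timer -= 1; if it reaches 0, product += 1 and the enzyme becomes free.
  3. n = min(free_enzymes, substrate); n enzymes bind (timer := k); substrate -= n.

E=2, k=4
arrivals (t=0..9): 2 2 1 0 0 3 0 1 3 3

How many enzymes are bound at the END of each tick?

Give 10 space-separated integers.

t=0: arr=2 -> substrate=0 bound=2 product=0
t=1: arr=2 -> substrate=2 bound=2 product=0
t=2: arr=1 -> substrate=3 bound=2 product=0
t=3: arr=0 -> substrate=3 bound=2 product=0
t=4: arr=0 -> substrate=1 bound=2 product=2
t=5: arr=3 -> substrate=4 bound=2 product=2
t=6: arr=0 -> substrate=4 bound=2 product=2
t=7: arr=1 -> substrate=5 bound=2 product=2
t=8: arr=3 -> substrate=6 bound=2 product=4
t=9: arr=3 -> substrate=9 bound=2 product=4

Answer: 2 2 2 2 2 2 2 2 2 2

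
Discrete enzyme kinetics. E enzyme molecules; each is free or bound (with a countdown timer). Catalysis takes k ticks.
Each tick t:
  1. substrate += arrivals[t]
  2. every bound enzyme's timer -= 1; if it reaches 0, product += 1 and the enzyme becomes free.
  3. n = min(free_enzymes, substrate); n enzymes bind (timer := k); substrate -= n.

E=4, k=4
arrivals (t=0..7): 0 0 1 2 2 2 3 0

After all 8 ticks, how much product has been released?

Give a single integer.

t=0: arr=0 -> substrate=0 bound=0 product=0
t=1: arr=0 -> substrate=0 bound=0 product=0
t=2: arr=1 -> substrate=0 bound=1 product=0
t=3: arr=2 -> substrate=0 bound=3 product=0
t=4: arr=2 -> substrate=1 bound=4 product=0
t=5: arr=2 -> substrate=3 bound=4 product=0
t=6: arr=3 -> substrate=5 bound=4 product=1
t=7: arr=0 -> substrate=3 bound=4 product=3

Answer: 3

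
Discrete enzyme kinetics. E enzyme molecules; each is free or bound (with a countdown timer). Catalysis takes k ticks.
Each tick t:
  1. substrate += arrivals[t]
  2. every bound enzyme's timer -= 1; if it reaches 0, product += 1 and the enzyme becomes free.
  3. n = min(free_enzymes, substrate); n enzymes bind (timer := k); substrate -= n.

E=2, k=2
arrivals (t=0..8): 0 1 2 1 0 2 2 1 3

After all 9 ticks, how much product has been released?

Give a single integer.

t=0: arr=0 -> substrate=0 bound=0 product=0
t=1: arr=1 -> substrate=0 bound=1 product=0
t=2: arr=2 -> substrate=1 bound=2 product=0
t=3: arr=1 -> substrate=1 bound=2 product=1
t=4: arr=0 -> substrate=0 bound=2 product=2
t=5: arr=2 -> substrate=1 bound=2 product=3
t=6: arr=2 -> substrate=2 bound=2 product=4
t=7: arr=1 -> substrate=2 bound=2 product=5
t=8: arr=3 -> substrate=4 bound=2 product=6

Answer: 6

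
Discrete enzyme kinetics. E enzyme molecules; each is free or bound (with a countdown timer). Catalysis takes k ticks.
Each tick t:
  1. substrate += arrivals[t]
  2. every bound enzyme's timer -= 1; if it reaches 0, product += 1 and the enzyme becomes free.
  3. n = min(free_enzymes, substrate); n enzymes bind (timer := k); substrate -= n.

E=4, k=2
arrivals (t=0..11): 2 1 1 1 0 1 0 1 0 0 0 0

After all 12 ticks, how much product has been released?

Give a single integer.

t=0: arr=2 -> substrate=0 bound=2 product=0
t=1: arr=1 -> substrate=0 bound=3 product=0
t=2: arr=1 -> substrate=0 bound=2 product=2
t=3: arr=1 -> substrate=0 bound=2 product=3
t=4: arr=0 -> substrate=0 bound=1 product=4
t=5: arr=1 -> substrate=0 bound=1 product=5
t=6: arr=0 -> substrate=0 bound=1 product=5
t=7: arr=1 -> substrate=0 bound=1 product=6
t=8: arr=0 -> substrate=0 bound=1 product=6
t=9: arr=0 -> substrate=0 bound=0 product=7
t=10: arr=0 -> substrate=0 bound=0 product=7
t=11: arr=0 -> substrate=0 bound=0 product=7

Answer: 7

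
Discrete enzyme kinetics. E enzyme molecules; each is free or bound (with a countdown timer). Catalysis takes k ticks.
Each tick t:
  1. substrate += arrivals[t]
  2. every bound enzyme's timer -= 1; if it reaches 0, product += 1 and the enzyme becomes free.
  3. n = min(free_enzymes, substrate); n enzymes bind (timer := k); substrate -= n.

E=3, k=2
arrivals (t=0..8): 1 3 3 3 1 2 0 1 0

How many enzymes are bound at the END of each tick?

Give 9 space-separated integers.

t=0: arr=1 -> substrate=0 bound=1 product=0
t=1: arr=3 -> substrate=1 bound=3 product=0
t=2: arr=3 -> substrate=3 bound=3 product=1
t=3: arr=3 -> substrate=4 bound=3 product=3
t=4: arr=1 -> substrate=4 bound=3 product=4
t=5: arr=2 -> substrate=4 bound=3 product=6
t=6: arr=0 -> substrate=3 bound=3 product=7
t=7: arr=1 -> substrate=2 bound=3 product=9
t=8: arr=0 -> substrate=1 bound=3 product=10

Answer: 1 3 3 3 3 3 3 3 3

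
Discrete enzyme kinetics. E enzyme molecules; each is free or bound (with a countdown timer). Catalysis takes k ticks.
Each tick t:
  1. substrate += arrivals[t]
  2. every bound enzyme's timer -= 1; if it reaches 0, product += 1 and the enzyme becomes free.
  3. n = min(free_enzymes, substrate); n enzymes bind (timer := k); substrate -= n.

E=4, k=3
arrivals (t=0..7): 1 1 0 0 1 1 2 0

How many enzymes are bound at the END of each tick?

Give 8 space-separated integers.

Answer: 1 2 2 1 1 2 4 3

Derivation:
t=0: arr=1 -> substrate=0 bound=1 product=0
t=1: arr=1 -> substrate=0 bound=2 product=0
t=2: arr=0 -> substrate=0 bound=2 product=0
t=3: arr=0 -> substrate=0 bound=1 product=1
t=4: arr=1 -> substrate=0 bound=1 product=2
t=5: arr=1 -> substrate=0 bound=2 product=2
t=6: arr=2 -> substrate=0 bound=4 product=2
t=7: arr=0 -> substrate=0 bound=3 product=3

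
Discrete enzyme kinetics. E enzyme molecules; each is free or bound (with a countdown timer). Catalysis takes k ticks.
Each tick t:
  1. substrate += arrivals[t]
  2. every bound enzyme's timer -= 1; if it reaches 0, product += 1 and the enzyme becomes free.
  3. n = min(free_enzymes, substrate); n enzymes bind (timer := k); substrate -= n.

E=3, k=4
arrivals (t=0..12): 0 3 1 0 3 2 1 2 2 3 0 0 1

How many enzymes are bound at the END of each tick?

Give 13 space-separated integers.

Answer: 0 3 3 3 3 3 3 3 3 3 3 3 3

Derivation:
t=0: arr=0 -> substrate=0 bound=0 product=0
t=1: arr=3 -> substrate=0 bound=3 product=0
t=2: arr=1 -> substrate=1 bound=3 product=0
t=3: arr=0 -> substrate=1 bound=3 product=0
t=4: arr=3 -> substrate=4 bound=3 product=0
t=5: arr=2 -> substrate=3 bound=3 product=3
t=6: arr=1 -> substrate=4 bound=3 product=3
t=7: arr=2 -> substrate=6 bound=3 product=3
t=8: arr=2 -> substrate=8 bound=3 product=3
t=9: arr=3 -> substrate=8 bound=3 product=6
t=10: arr=0 -> substrate=8 bound=3 product=6
t=11: arr=0 -> substrate=8 bound=3 product=6
t=12: arr=1 -> substrate=9 bound=3 product=6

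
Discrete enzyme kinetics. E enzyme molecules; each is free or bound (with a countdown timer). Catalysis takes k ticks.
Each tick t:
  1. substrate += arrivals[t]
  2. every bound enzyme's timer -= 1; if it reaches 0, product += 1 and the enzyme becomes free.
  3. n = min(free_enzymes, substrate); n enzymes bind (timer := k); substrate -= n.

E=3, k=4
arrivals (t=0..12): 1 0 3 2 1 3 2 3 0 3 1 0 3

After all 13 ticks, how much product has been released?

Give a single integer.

t=0: arr=1 -> substrate=0 bound=1 product=0
t=1: arr=0 -> substrate=0 bound=1 product=0
t=2: arr=3 -> substrate=1 bound=3 product=0
t=3: arr=2 -> substrate=3 bound=3 product=0
t=4: arr=1 -> substrate=3 bound=3 product=1
t=5: arr=3 -> substrate=6 bound=3 product=1
t=6: arr=2 -> substrate=6 bound=3 product=3
t=7: arr=3 -> substrate=9 bound=3 product=3
t=8: arr=0 -> substrate=8 bound=3 product=4
t=9: arr=3 -> substrate=11 bound=3 product=4
t=10: arr=1 -> substrate=10 bound=3 product=6
t=11: arr=0 -> substrate=10 bound=3 product=6
t=12: arr=3 -> substrate=12 bound=3 product=7

Answer: 7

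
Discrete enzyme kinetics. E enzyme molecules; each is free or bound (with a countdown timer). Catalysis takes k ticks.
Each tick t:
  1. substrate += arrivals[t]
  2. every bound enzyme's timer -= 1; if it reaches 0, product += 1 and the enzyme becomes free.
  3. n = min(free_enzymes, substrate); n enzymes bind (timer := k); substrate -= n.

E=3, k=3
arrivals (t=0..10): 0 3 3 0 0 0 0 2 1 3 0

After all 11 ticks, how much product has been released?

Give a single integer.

t=0: arr=0 -> substrate=0 bound=0 product=0
t=1: arr=3 -> substrate=0 bound=3 product=0
t=2: arr=3 -> substrate=3 bound=3 product=0
t=3: arr=0 -> substrate=3 bound=3 product=0
t=4: arr=0 -> substrate=0 bound=3 product=3
t=5: arr=0 -> substrate=0 bound=3 product=3
t=6: arr=0 -> substrate=0 bound=3 product=3
t=7: arr=2 -> substrate=0 bound=2 product=6
t=8: arr=1 -> substrate=0 bound=3 product=6
t=9: arr=3 -> substrate=3 bound=3 product=6
t=10: arr=0 -> substrate=1 bound=3 product=8

Answer: 8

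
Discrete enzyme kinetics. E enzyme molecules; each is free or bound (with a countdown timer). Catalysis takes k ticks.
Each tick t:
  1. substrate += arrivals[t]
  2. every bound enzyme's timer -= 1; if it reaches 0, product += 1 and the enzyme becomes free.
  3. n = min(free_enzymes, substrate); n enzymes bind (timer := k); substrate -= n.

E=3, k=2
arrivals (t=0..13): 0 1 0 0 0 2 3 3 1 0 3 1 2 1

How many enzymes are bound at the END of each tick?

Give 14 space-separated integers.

t=0: arr=0 -> substrate=0 bound=0 product=0
t=1: arr=1 -> substrate=0 bound=1 product=0
t=2: arr=0 -> substrate=0 bound=1 product=0
t=3: arr=0 -> substrate=0 bound=0 product=1
t=4: arr=0 -> substrate=0 bound=0 product=1
t=5: arr=2 -> substrate=0 bound=2 product=1
t=6: arr=3 -> substrate=2 bound=3 product=1
t=7: arr=3 -> substrate=3 bound=3 product=3
t=8: arr=1 -> substrate=3 bound=3 product=4
t=9: arr=0 -> substrate=1 bound=3 product=6
t=10: arr=3 -> substrate=3 bound=3 product=7
t=11: arr=1 -> substrate=2 bound=3 product=9
t=12: arr=2 -> substrate=3 bound=3 product=10
t=13: arr=1 -> substrate=2 bound=3 product=12

Answer: 0 1 1 0 0 2 3 3 3 3 3 3 3 3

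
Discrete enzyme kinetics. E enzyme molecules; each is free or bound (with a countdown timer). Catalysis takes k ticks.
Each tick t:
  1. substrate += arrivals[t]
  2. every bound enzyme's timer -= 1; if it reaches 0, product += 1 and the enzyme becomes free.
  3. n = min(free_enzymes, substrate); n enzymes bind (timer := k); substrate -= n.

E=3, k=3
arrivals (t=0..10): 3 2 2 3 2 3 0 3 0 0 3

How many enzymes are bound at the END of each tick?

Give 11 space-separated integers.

Answer: 3 3 3 3 3 3 3 3 3 3 3

Derivation:
t=0: arr=3 -> substrate=0 bound=3 product=0
t=1: arr=2 -> substrate=2 bound=3 product=0
t=2: arr=2 -> substrate=4 bound=3 product=0
t=3: arr=3 -> substrate=4 bound=3 product=3
t=4: arr=2 -> substrate=6 bound=3 product=3
t=5: arr=3 -> substrate=9 bound=3 product=3
t=6: arr=0 -> substrate=6 bound=3 product=6
t=7: arr=3 -> substrate=9 bound=3 product=6
t=8: arr=0 -> substrate=9 bound=3 product=6
t=9: arr=0 -> substrate=6 bound=3 product=9
t=10: arr=3 -> substrate=9 bound=3 product=9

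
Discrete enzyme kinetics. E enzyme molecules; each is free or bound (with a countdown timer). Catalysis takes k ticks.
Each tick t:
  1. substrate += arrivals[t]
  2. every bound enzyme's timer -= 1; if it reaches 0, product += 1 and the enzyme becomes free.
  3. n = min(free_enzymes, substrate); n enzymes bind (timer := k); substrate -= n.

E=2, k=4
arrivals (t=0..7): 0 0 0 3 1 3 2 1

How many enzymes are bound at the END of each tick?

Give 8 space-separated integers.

t=0: arr=0 -> substrate=0 bound=0 product=0
t=1: arr=0 -> substrate=0 bound=0 product=0
t=2: arr=0 -> substrate=0 bound=0 product=0
t=3: arr=3 -> substrate=1 bound=2 product=0
t=4: arr=1 -> substrate=2 bound=2 product=0
t=5: arr=3 -> substrate=5 bound=2 product=0
t=6: arr=2 -> substrate=7 bound=2 product=0
t=7: arr=1 -> substrate=6 bound=2 product=2

Answer: 0 0 0 2 2 2 2 2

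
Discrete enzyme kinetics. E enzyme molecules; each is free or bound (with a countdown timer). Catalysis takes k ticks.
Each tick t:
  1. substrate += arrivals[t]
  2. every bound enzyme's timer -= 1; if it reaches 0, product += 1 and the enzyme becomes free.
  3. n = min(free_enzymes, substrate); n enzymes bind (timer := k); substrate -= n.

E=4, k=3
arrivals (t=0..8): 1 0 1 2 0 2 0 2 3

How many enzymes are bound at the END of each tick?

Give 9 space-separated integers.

Answer: 1 1 2 3 3 4 2 4 4

Derivation:
t=0: arr=1 -> substrate=0 bound=1 product=0
t=1: arr=0 -> substrate=0 bound=1 product=0
t=2: arr=1 -> substrate=0 bound=2 product=0
t=3: arr=2 -> substrate=0 bound=3 product=1
t=4: arr=0 -> substrate=0 bound=3 product=1
t=5: arr=2 -> substrate=0 bound=4 product=2
t=6: arr=0 -> substrate=0 bound=2 product=4
t=7: arr=2 -> substrate=0 bound=4 product=4
t=8: arr=3 -> substrate=1 bound=4 product=6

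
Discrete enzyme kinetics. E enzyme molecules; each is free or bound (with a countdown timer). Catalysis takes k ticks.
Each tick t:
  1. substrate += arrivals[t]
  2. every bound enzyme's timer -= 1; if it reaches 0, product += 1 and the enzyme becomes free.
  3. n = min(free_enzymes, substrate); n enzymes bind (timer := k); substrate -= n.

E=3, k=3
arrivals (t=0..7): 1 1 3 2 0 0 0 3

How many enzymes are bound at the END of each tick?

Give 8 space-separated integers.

Answer: 1 2 3 3 3 3 3 3

Derivation:
t=0: arr=1 -> substrate=0 bound=1 product=0
t=1: arr=1 -> substrate=0 bound=2 product=0
t=2: arr=3 -> substrate=2 bound=3 product=0
t=3: arr=2 -> substrate=3 bound=3 product=1
t=4: arr=0 -> substrate=2 bound=3 product=2
t=5: arr=0 -> substrate=1 bound=3 product=3
t=6: arr=0 -> substrate=0 bound=3 product=4
t=7: arr=3 -> substrate=2 bound=3 product=5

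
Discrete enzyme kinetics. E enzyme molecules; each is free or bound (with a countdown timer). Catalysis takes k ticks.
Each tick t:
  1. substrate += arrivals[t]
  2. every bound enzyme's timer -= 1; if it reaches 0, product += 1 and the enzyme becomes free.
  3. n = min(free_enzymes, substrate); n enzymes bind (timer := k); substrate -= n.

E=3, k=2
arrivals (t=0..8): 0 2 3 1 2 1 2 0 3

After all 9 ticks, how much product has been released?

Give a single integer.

Answer: 9

Derivation:
t=0: arr=0 -> substrate=0 bound=0 product=0
t=1: arr=2 -> substrate=0 bound=2 product=0
t=2: arr=3 -> substrate=2 bound=3 product=0
t=3: arr=1 -> substrate=1 bound=3 product=2
t=4: arr=2 -> substrate=2 bound=3 product=3
t=5: arr=1 -> substrate=1 bound=3 product=5
t=6: arr=2 -> substrate=2 bound=3 product=6
t=7: arr=0 -> substrate=0 bound=3 product=8
t=8: arr=3 -> substrate=2 bound=3 product=9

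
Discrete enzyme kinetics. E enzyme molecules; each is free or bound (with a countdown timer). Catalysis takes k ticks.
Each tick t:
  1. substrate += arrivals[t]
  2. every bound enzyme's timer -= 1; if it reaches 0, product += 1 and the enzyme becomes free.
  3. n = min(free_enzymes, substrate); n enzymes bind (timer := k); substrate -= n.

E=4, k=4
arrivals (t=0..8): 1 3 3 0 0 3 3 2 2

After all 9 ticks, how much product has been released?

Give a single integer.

Answer: 5

Derivation:
t=0: arr=1 -> substrate=0 bound=1 product=0
t=1: arr=3 -> substrate=0 bound=4 product=0
t=2: arr=3 -> substrate=3 bound=4 product=0
t=3: arr=0 -> substrate=3 bound=4 product=0
t=4: arr=0 -> substrate=2 bound=4 product=1
t=5: arr=3 -> substrate=2 bound=4 product=4
t=6: arr=3 -> substrate=5 bound=4 product=4
t=7: arr=2 -> substrate=7 bound=4 product=4
t=8: arr=2 -> substrate=8 bound=4 product=5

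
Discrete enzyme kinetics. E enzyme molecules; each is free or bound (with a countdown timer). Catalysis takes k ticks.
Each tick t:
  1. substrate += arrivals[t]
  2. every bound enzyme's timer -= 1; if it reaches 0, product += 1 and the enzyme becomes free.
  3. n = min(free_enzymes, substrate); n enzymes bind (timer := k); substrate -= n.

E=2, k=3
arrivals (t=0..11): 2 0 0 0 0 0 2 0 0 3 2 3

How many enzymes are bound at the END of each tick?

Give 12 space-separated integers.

Answer: 2 2 2 0 0 0 2 2 2 2 2 2

Derivation:
t=0: arr=2 -> substrate=0 bound=2 product=0
t=1: arr=0 -> substrate=0 bound=2 product=0
t=2: arr=0 -> substrate=0 bound=2 product=0
t=3: arr=0 -> substrate=0 bound=0 product=2
t=4: arr=0 -> substrate=0 bound=0 product=2
t=5: arr=0 -> substrate=0 bound=0 product=2
t=6: arr=2 -> substrate=0 bound=2 product=2
t=7: arr=0 -> substrate=0 bound=2 product=2
t=8: arr=0 -> substrate=0 bound=2 product=2
t=9: arr=3 -> substrate=1 bound=2 product=4
t=10: arr=2 -> substrate=3 bound=2 product=4
t=11: arr=3 -> substrate=6 bound=2 product=4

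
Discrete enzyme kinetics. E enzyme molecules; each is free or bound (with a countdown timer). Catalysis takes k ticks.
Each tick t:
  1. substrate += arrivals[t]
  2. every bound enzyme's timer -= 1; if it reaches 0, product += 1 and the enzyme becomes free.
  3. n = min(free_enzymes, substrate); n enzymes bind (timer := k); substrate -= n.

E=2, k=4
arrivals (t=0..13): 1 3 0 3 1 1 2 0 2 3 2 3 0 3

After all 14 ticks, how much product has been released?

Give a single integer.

Answer: 6

Derivation:
t=0: arr=1 -> substrate=0 bound=1 product=0
t=1: arr=3 -> substrate=2 bound=2 product=0
t=2: arr=0 -> substrate=2 bound=2 product=0
t=3: arr=3 -> substrate=5 bound=2 product=0
t=4: arr=1 -> substrate=5 bound=2 product=1
t=5: arr=1 -> substrate=5 bound=2 product=2
t=6: arr=2 -> substrate=7 bound=2 product=2
t=7: arr=0 -> substrate=7 bound=2 product=2
t=8: arr=2 -> substrate=8 bound=2 product=3
t=9: arr=3 -> substrate=10 bound=2 product=4
t=10: arr=2 -> substrate=12 bound=2 product=4
t=11: arr=3 -> substrate=15 bound=2 product=4
t=12: arr=0 -> substrate=14 bound=2 product=5
t=13: arr=3 -> substrate=16 bound=2 product=6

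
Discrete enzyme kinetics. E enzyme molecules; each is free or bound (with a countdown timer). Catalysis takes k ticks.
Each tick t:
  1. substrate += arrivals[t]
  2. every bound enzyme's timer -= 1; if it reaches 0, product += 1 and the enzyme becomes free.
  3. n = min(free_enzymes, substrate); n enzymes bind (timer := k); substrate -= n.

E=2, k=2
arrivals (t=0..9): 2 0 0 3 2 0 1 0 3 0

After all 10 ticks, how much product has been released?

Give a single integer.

t=0: arr=2 -> substrate=0 bound=2 product=0
t=1: arr=0 -> substrate=0 bound=2 product=0
t=2: arr=0 -> substrate=0 bound=0 product=2
t=3: arr=3 -> substrate=1 bound=2 product=2
t=4: arr=2 -> substrate=3 bound=2 product=2
t=5: arr=0 -> substrate=1 bound=2 product=4
t=6: arr=1 -> substrate=2 bound=2 product=4
t=7: arr=0 -> substrate=0 bound=2 product=6
t=8: arr=3 -> substrate=3 bound=2 product=6
t=9: arr=0 -> substrate=1 bound=2 product=8

Answer: 8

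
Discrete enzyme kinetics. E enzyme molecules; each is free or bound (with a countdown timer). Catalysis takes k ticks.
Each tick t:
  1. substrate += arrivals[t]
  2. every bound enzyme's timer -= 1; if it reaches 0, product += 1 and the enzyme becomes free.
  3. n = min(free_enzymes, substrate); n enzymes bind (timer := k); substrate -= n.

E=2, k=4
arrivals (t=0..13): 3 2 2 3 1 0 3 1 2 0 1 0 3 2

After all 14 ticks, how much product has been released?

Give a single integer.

Answer: 6

Derivation:
t=0: arr=3 -> substrate=1 bound=2 product=0
t=1: arr=2 -> substrate=3 bound=2 product=0
t=2: arr=2 -> substrate=5 bound=2 product=0
t=3: arr=3 -> substrate=8 bound=2 product=0
t=4: arr=1 -> substrate=7 bound=2 product=2
t=5: arr=0 -> substrate=7 bound=2 product=2
t=6: arr=3 -> substrate=10 bound=2 product=2
t=7: arr=1 -> substrate=11 bound=2 product=2
t=8: arr=2 -> substrate=11 bound=2 product=4
t=9: arr=0 -> substrate=11 bound=2 product=4
t=10: arr=1 -> substrate=12 bound=2 product=4
t=11: arr=0 -> substrate=12 bound=2 product=4
t=12: arr=3 -> substrate=13 bound=2 product=6
t=13: arr=2 -> substrate=15 bound=2 product=6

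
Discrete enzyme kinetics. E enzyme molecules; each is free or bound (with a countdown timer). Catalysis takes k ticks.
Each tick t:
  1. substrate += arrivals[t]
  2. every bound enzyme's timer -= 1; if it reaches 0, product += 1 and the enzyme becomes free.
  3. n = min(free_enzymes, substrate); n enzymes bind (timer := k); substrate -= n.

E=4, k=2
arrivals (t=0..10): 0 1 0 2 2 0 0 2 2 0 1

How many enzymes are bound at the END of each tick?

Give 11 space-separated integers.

t=0: arr=0 -> substrate=0 bound=0 product=0
t=1: arr=1 -> substrate=0 bound=1 product=0
t=2: arr=0 -> substrate=0 bound=1 product=0
t=3: arr=2 -> substrate=0 bound=2 product=1
t=4: arr=2 -> substrate=0 bound=4 product=1
t=5: arr=0 -> substrate=0 bound=2 product=3
t=6: arr=0 -> substrate=0 bound=0 product=5
t=7: arr=2 -> substrate=0 bound=2 product=5
t=8: arr=2 -> substrate=0 bound=4 product=5
t=9: arr=0 -> substrate=0 bound=2 product=7
t=10: arr=1 -> substrate=0 bound=1 product=9

Answer: 0 1 1 2 4 2 0 2 4 2 1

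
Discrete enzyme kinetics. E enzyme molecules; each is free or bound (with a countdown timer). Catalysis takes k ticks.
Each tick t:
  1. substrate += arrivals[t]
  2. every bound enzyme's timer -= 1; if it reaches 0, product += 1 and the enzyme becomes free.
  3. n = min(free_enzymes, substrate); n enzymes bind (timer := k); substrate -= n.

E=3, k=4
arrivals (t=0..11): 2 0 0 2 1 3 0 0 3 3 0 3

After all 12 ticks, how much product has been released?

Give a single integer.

Answer: 6

Derivation:
t=0: arr=2 -> substrate=0 bound=2 product=0
t=1: arr=0 -> substrate=0 bound=2 product=0
t=2: arr=0 -> substrate=0 bound=2 product=0
t=3: arr=2 -> substrate=1 bound=3 product=0
t=4: arr=1 -> substrate=0 bound=3 product=2
t=5: arr=3 -> substrate=3 bound=3 product=2
t=6: arr=0 -> substrate=3 bound=3 product=2
t=7: arr=0 -> substrate=2 bound=3 product=3
t=8: arr=3 -> substrate=3 bound=3 product=5
t=9: arr=3 -> substrate=6 bound=3 product=5
t=10: arr=0 -> substrate=6 bound=3 product=5
t=11: arr=3 -> substrate=8 bound=3 product=6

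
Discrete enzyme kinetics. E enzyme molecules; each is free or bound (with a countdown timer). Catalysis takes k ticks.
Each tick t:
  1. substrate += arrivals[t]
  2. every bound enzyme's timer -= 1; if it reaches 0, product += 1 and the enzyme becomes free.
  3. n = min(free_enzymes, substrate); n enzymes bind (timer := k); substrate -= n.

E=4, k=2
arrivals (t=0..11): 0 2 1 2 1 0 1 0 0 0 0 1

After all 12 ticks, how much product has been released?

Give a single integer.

t=0: arr=0 -> substrate=0 bound=0 product=0
t=1: arr=2 -> substrate=0 bound=2 product=0
t=2: arr=1 -> substrate=0 bound=3 product=0
t=3: arr=2 -> substrate=0 bound=3 product=2
t=4: arr=1 -> substrate=0 bound=3 product=3
t=5: arr=0 -> substrate=0 bound=1 product=5
t=6: arr=1 -> substrate=0 bound=1 product=6
t=7: arr=0 -> substrate=0 bound=1 product=6
t=8: arr=0 -> substrate=0 bound=0 product=7
t=9: arr=0 -> substrate=0 bound=0 product=7
t=10: arr=0 -> substrate=0 bound=0 product=7
t=11: arr=1 -> substrate=0 bound=1 product=7

Answer: 7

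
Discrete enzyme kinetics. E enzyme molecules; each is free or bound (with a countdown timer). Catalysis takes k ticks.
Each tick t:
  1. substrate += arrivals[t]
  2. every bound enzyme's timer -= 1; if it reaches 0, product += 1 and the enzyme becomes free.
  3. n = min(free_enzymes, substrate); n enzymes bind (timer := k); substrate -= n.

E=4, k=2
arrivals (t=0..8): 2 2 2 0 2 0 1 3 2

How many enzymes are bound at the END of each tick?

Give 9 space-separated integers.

t=0: arr=2 -> substrate=0 bound=2 product=0
t=1: arr=2 -> substrate=0 bound=4 product=0
t=2: arr=2 -> substrate=0 bound=4 product=2
t=3: arr=0 -> substrate=0 bound=2 product=4
t=4: arr=2 -> substrate=0 bound=2 product=6
t=5: arr=0 -> substrate=0 bound=2 product=6
t=6: arr=1 -> substrate=0 bound=1 product=8
t=7: arr=3 -> substrate=0 bound=4 product=8
t=8: arr=2 -> substrate=1 bound=4 product=9

Answer: 2 4 4 2 2 2 1 4 4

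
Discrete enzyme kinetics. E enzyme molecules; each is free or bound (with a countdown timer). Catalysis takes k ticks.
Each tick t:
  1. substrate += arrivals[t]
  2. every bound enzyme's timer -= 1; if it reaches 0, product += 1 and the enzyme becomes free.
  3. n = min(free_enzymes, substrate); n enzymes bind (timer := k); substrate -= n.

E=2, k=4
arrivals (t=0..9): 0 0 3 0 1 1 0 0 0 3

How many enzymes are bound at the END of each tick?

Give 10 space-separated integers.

Answer: 0 0 2 2 2 2 2 2 2 2

Derivation:
t=0: arr=0 -> substrate=0 bound=0 product=0
t=1: arr=0 -> substrate=0 bound=0 product=0
t=2: arr=3 -> substrate=1 bound=2 product=0
t=3: arr=0 -> substrate=1 bound=2 product=0
t=4: arr=1 -> substrate=2 bound=2 product=0
t=5: arr=1 -> substrate=3 bound=2 product=0
t=6: arr=0 -> substrate=1 bound=2 product=2
t=7: arr=0 -> substrate=1 bound=2 product=2
t=8: arr=0 -> substrate=1 bound=2 product=2
t=9: arr=3 -> substrate=4 bound=2 product=2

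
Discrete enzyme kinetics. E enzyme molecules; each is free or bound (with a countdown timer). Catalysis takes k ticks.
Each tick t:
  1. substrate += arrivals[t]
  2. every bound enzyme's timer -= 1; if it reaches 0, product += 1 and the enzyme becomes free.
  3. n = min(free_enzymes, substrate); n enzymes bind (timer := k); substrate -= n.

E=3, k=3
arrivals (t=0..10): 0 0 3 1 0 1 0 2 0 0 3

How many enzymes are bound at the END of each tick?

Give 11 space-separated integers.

Answer: 0 0 3 3 3 2 2 3 2 2 3

Derivation:
t=0: arr=0 -> substrate=0 bound=0 product=0
t=1: arr=0 -> substrate=0 bound=0 product=0
t=2: arr=3 -> substrate=0 bound=3 product=0
t=3: arr=1 -> substrate=1 bound=3 product=0
t=4: arr=0 -> substrate=1 bound=3 product=0
t=5: arr=1 -> substrate=0 bound=2 product=3
t=6: arr=0 -> substrate=0 bound=2 product=3
t=7: arr=2 -> substrate=1 bound=3 product=3
t=8: arr=0 -> substrate=0 bound=2 product=5
t=9: arr=0 -> substrate=0 bound=2 product=5
t=10: arr=3 -> substrate=1 bound=3 product=6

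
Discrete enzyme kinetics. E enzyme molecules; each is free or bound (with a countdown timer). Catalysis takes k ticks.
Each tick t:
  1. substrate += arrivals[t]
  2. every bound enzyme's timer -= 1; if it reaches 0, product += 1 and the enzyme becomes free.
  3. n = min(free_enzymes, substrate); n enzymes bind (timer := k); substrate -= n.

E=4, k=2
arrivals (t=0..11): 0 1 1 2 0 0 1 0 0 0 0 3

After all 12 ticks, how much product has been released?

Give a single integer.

Answer: 5

Derivation:
t=0: arr=0 -> substrate=0 bound=0 product=0
t=1: arr=1 -> substrate=0 bound=1 product=0
t=2: arr=1 -> substrate=0 bound=2 product=0
t=3: arr=2 -> substrate=0 bound=3 product=1
t=4: arr=0 -> substrate=0 bound=2 product=2
t=5: arr=0 -> substrate=0 bound=0 product=4
t=6: arr=1 -> substrate=0 bound=1 product=4
t=7: arr=0 -> substrate=0 bound=1 product=4
t=8: arr=0 -> substrate=0 bound=0 product=5
t=9: arr=0 -> substrate=0 bound=0 product=5
t=10: arr=0 -> substrate=0 bound=0 product=5
t=11: arr=3 -> substrate=0 bound=3 product=5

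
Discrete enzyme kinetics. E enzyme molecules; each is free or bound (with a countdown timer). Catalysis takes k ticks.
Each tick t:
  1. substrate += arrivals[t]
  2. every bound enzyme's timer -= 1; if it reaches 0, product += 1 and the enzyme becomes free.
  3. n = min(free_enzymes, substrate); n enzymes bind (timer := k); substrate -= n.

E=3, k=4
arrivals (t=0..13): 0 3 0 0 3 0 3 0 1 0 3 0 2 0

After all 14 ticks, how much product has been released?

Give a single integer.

Answer: 9

Derivation:
t=0: arr=0 -> substrate=0 bound=0 product=0
t=1: arr=3 -> substrate=0 bound=3 product=0
t=2: arr=0 -> substrate=0 bound=3 product=0
t=3: arr=0 -> substrate=0 bound=3 product=0
t=4: arr=3 -> substrate=3 bound=3 product=0
t=5: arr=0 -> substrate=0 bound=3 product=3
t=6: arr=3 -> substrate=3 bound=3 product=3
t=7: arr=0 -> substrate=3 bound=3 product=3
t=8: arr=1 -> substrate=4 bound=3 product=3
t=9: arr=0 -> substrate=1 bound=3 product=6
t=10: arr=3 -> substrate=4 bound=3 product=6
t=11: arr=0 -> substrate=4 bound=3 product=6
t=12: arr=2 -> substrate=6 bound=3 product=6
t=13: arr=0 -> substrate=3 bound=3 product=9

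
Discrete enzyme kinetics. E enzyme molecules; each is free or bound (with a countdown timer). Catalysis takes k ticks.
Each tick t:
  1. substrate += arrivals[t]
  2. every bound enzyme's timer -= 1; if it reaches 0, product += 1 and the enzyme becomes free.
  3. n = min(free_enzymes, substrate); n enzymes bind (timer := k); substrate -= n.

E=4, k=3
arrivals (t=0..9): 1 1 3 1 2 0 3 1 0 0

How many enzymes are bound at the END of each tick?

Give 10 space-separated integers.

Answer: 1 2 4 4 4 4 4 4 4 3

Derivation:
t=0: arr=1 -> substrate=0 bound=1 product=0
t=1: arr=1 -> substrate=0 bound=2 product=0
t=2: arr=3 -> substrate=1 bound=4 product=0
t=3: arr=1 -> substrate=1 bound=4 product=1
t=4: arr=2 -> substrate=2 bound=4 product=2
t=5: arr=0 -> substrate=0 bound=4 product=4
t=6: arr=3 -> substrate=2 bound=4 product=5
t=7: arr=1 -> substrate=2 bound=4 product=6
t=8: arr=0 -> substrate=0 bound=4 product=8
t=9: arr=0 -> substrate=0 bound=3 product=9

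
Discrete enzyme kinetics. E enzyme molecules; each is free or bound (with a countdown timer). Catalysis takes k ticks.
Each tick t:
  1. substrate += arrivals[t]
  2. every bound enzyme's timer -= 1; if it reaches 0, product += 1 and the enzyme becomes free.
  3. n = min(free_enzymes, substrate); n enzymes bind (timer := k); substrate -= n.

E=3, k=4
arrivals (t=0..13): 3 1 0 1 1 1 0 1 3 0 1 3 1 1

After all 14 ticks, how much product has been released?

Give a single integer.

Answer: 9

Derivation:
t=0: arr=3 -> substrate=0 bound=3 product=0
t=1: arr=1 -> substrate=1 bound=3 product=0
t=2: arr=0 -> substrate=1 bound=3 product=0
t=3: arr=1 -> substrate=2 bound=3 product=0
t=4: arr=1 -> substrate=0 bound=3 product=3
t=5: arr=1 -> substrate=1 bound=3 product=3
t=6: arr=0 -> substrate=1 bound=3 product=3
t=7: arr=1 -> substrate=2 bound=3 product=3
t=8: arr=3 -> substrate=2 bound=3 product=6
t=9: arr=0 -> substrate=2 bound=3 product=6
t=10: arr=1 -> substrate=3 bound=3 product=6
t=11: arr=3 -> substrate=6 bound=3 product=6
t=12: arr=1 -> substrate=4 bound=3 product=9
t=13: arr=1 -> substrate=5 bound=3 product=9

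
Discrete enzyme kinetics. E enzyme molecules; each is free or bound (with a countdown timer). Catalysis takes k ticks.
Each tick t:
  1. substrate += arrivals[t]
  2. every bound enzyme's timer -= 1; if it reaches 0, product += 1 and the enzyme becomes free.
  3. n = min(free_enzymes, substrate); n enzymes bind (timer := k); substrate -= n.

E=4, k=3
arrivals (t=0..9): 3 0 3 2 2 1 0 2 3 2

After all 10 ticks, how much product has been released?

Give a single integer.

t=0: arr=3 -> substrate=0 bound=3 product=0
t=1: arr=0 -> substrate=0 bound=3 product=0
t=2: arr=3 -> substrate=2 bound=4 product=0
t=3: arr=2 -> substrate=1 bound=4 product=3
t=4: arr=2 -> substrate=3 bound=4 product=3
t=5: arr=1 -> substrate=3 bound=4 product=4
t=6: arr=0 -> substrate=0 bound=4 product=7
t=7: arr=2 -> substrate=2 bound=4 product=7
t=8: arr=3 -> substrate=4 bound=4 product=8
t=9: arr=2 -> substrate=3 bound=4 product=11

Answer: 11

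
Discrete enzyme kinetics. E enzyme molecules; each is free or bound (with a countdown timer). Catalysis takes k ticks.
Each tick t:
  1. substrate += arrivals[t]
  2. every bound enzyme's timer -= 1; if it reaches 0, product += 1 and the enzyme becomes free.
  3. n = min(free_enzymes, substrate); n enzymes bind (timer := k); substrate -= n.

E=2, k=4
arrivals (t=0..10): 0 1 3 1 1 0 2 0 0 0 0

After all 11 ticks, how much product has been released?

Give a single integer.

t=0: arr=0 -> substrate=0 bound=0 product=0
t=1: arr=1 -> substrate=0 bound=1 product=0
t=2: arr=3 -> substrate=2 bound=2 product=0
t=3: arr=1 -> substrate=3 bound=2 product=0
t=4: arr=1 -> substrate=4 bound=2 product=0
t=5: arr=0 -> substrate=3 bound=2 product=1
t=6: arr=2 -> substrate=4 bound=2 product=2
t=7: arr=0 -> substrate=4 bound=2 product=2
t=8: arr=0 -> substrate=4 bound=2 product=2
t=9: arr=0 -> substrate=3 bound=2 product=3
t=10: arr=0 -> substrate=2 bound=2 product=4

Answer: 4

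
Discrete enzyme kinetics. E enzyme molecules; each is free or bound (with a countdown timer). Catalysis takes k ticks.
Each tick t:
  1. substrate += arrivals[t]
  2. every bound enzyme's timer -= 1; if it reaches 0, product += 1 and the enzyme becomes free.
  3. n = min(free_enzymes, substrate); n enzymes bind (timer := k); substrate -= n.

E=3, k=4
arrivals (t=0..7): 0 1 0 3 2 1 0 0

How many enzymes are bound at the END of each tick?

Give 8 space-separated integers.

t=0: arr=0 -> substrate=0 bound=0 product=0
t=1: arr=1 -> substrate=0 bound=1 product=0
t=2: arr=0 -> substrate=0 bound=1 product=0
t=3: arr=3 -> substrate=1 bound=3 product=0
t=4: arr=2 -> substrate=3 bound=3 product=0
t=5: arr=1 -> substrate=3 bound=3 product=1
t=6: arr=0 -> substrate=3 bound=3 product=1
t=7: arr=0 -> substrate=1 bound=3 product=3

Answer: 0 1 1 3 3 3 3 3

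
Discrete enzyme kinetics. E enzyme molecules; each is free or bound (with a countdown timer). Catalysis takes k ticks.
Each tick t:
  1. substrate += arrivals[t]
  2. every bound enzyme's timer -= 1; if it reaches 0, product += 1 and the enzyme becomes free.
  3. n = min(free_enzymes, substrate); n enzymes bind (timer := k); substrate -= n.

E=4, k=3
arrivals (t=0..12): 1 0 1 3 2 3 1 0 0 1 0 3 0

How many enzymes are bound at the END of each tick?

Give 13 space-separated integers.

t=0: arr=1 -> substrate=0 bound=1 product=0
t=1: arr=0 -> substrate=0 bound=1 product=0
t=2: arr=1 -> substrate=0 bound=2 product=0
t=3: arr=3 -> substrate=0 bound=4 product=1
t=4: arr=2 -> substrate=2 bound=4 product=1
t=5: arr=3 -> substrate=4 bound=4 product=2
t=6: arr=1 -> substrate=2 bound=4 product=5
t=7: arr=0 -> substrate=2 bound=4 product=5
t=8: arr=0 -> substrate=1 bound=4 product=6
t=9: arr=1 -> substrate=0 bound=3 product=9
t=10: arr=0 -> substrate=0 bound=3 product=9
t=11: arr=3 -> substrate=1 bound=4 product=10
t=12: arr=0 -> substrate=0 bound=3 product=12

Answer: 1 1 2 4 4 4 4 4 4 3 3 4 3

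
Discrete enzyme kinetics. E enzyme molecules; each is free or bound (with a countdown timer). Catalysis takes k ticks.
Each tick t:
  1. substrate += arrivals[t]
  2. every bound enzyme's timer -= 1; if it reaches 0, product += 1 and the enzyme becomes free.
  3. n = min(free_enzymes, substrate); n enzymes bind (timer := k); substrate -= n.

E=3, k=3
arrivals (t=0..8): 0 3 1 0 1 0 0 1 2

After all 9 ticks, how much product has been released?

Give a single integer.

t=0: arr=0 -> substrate=0 bound=0 product=0
t=1: arr=3 -> substrate=0 bound=3 product=0
t=2: arr=1 -> substrate=1 bound=3 product=0
t=3: arr=0 -> substrate=1 bound=3 product=0
t=4: arr=1 -> substrate=0 bound=2 product=3
t=5: arr=0 -> substrate=0 bound=2 product=3
t=6: arr=0 -> substrate=0 bound=2 product=3
t=7: arr=1 -> substrate=0 bound=1 product=5
t=8: arr=2 -> substrate=0 bound=3 product=5

Answer: 5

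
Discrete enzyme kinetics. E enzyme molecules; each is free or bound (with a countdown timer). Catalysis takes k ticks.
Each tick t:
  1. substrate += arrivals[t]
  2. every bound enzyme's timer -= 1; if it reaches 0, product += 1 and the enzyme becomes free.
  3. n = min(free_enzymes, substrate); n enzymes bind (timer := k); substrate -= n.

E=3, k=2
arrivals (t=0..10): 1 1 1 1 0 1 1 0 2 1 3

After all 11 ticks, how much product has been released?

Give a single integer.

t=0: arr=1 -> substrate=0 bound=1 product=0
t=1: arr=1 -> substrate=0 bound=2 product=0
t=2: arr=1 -> substrate=0 bound=2 product=1
t=3: arr=1 -> substrate=0 bound=2 product=2
t=4: arr=0 -> substrate=0 bound=1 product=3
t=5: arr=1 -> substrate=0 bound=1 product=4
t=6: arr=1 -> substrate=0 bound=2 product=4
t=7: arr=0 -> substrate=0 bound=1 product=5
t=8: arr=2 -> substrate=0 bound=2 product=6
t=9: arr=1 -> substrate=0 bound=3 product=6
t=10: arr=3 -> substrate=1 bound=3 product=8

Answer: 8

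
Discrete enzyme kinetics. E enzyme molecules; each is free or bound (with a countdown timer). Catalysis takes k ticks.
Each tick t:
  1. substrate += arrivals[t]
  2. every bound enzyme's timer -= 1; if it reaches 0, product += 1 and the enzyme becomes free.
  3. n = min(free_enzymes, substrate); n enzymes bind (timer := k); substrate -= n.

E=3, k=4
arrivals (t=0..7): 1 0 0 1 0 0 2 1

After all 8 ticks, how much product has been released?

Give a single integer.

Answer: 2

Derivation:
t=0: arr=1 -> substrate=0 bound=1 product=0
t=1: arr=0 -> substrate=0 bound=1 product=0
t=2: arr=0 -> substrate=0 bound=1 product=0
t=3: arr=1 -> substrate=0 bound=2 product=0
t=4: arr=0 -> substrate=0 bound=1 product=1
t=5: arr=0 -> substrate=0 bound=1 product=1
t=6: arr=2 -> substrate=0 bound=3 product=1
t=7: arr=1 -> substrate=0 bound=3 product=2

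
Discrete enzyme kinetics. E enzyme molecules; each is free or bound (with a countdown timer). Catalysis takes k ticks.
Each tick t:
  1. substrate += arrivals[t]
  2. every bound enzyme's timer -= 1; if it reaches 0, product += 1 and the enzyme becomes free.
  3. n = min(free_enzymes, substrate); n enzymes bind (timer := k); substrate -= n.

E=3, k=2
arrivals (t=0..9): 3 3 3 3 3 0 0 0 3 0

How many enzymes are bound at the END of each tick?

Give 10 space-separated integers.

Answer: 3 3 3 3 3 3 3 3 3 3

Derivation:
t=0: arr=3 -> substrate=0 bound=3 product=0
t=1: arr=3 -> substrate=3 bound=3 product=0
t=2: arr=3 -> substrate=3 bound=3 product=3
t=3: arr=3 -> substrate=6 bound=3 product=3
t=4: arr=3 -> substrate=6 bound=3 product=6
t=5: arr=0 -> substrate=6 bound=3 product=6
t=6: arr=0 -> substrate=3 bound=3 product=9
t=7: arr=0 -> substrate=3 bound=3 product=9
t=8: arr=3 -> substrate=3 bound=3 product=12
t=9: arr=0 -> substrate=3 bound=3 product=12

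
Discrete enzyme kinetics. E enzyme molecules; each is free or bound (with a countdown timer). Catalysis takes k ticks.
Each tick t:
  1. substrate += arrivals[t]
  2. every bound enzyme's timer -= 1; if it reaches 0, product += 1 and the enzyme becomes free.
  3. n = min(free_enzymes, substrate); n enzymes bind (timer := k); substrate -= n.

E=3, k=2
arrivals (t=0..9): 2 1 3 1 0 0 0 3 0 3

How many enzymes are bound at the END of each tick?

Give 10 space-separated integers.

t=0: arr=2 -> substrate=0 bound=2 product=0
t=1: arr=1 -> substrate=0 bound=3 product=0
t=2: arr=3 -> substrate=1 bound=3 product=2
t=3: arr=1 -> substrate=1 bound=3 product=3
t=4: arr=0 -> substrate=0 bound=2 product=5
t=5: arr=0 -> substrate=0 bound=1 product=6
t=6: arr=0 -> substrate=0 bound=0 product=7
t=7: arr=3 -> substrate=0 bound=3 product=7
t=8: arr=0 -> substrate=0 bound=3 product=7
t=9: arr=3 -> substrate=0 bound=3 product=10

Answer: 2 3 3 3 2 1 0 3 3 3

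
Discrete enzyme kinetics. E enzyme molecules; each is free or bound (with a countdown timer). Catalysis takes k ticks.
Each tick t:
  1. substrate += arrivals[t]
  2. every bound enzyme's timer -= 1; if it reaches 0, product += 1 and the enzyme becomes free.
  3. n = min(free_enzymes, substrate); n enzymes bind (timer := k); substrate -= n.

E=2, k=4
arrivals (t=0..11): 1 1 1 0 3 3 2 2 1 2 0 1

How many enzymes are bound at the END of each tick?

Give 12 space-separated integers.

t=0: arr=1 -> substrate=0 bound=1 product=0
t=1: arr=1 -> substrate=0 bound=2 product=0
t=2: arr=1 -> substrate=1 bound=2 product=0
t=3: arr=0 -> substrate=1 bound=2 product=0
t=4: arr=3 -> substrate=3 bound=2 product=1
t=5: arr=3 -> substrate=5 bound=2 product=2
t=6: arr=2 -> substrate=7 bound=2 product=2
t=7: arr=2 -> substrate=9 bound=2 product=2
t=8: arr=1 -> substrate=9 bound=2 product=3
t=9: arr=2 -> substrate=10 bound=2 product=4
t=10: arr=0 -> substrate=10 bound=2 product=4
t=11: arr=1 -> substrate=11 bound=2 product=4

Answer: 1 2 2 2 2 2 2 2 2 2 2 2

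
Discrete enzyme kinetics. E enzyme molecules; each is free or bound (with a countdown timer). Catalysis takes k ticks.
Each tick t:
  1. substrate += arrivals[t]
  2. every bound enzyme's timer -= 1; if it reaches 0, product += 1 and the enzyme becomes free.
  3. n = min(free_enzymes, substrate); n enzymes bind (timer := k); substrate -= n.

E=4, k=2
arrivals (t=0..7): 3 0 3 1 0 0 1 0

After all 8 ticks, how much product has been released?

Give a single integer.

t=0: arr=3 -> substrate=0 bound=3 product=0
t=1: arr=0 -> substrate=0 bound=3 product=0
t=2: arr=3 -> substrate=0 bound=3 product=3
t=3: arr=1 -> substrate=0 bound=4 product=3
t=4: arr=0 -> substrate=0 bound=1 product=6
t=5: arr=0 -> substrate=0 bound=0 product=7
t=6: arr=1 -> substrate=0 bound=1 product=7
t=7: arr=0 -> substrate=0 bound=1 product=7

Answer: 7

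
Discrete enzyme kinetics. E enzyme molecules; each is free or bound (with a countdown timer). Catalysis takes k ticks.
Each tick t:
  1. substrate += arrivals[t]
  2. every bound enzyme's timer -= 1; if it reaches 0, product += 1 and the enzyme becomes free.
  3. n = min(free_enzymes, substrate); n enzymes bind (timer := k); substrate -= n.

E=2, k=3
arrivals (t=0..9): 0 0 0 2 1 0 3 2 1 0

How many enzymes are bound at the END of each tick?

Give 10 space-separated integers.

Answer: 0 0 0 2 2 2 2 2 2 2

Derivation:
t=0: arr=0 -> substrate=0 bound=0 product=0
t=1: arr=0 -> substrate=0 bound=0 product=0
t=2: arr=0 -> substrate=0 bound=0 product=0
t=3: arr=2 -> substrate=0 bound=2 product=0
t=4: arr=1 -> substrate=1 bound=2 product=0
t=5: arr=0 -> substrate=1 bound=2 product=0
t=6: arr=3 -> substrate=2 bound=2 product=2
t=7: arr=2 -> substrate=4 bound=2 product=2
t=8: arr=1 -> substrate=5 bound=2 product=2
t=9: arr=0 -> substrate=3 bound=2 product=4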